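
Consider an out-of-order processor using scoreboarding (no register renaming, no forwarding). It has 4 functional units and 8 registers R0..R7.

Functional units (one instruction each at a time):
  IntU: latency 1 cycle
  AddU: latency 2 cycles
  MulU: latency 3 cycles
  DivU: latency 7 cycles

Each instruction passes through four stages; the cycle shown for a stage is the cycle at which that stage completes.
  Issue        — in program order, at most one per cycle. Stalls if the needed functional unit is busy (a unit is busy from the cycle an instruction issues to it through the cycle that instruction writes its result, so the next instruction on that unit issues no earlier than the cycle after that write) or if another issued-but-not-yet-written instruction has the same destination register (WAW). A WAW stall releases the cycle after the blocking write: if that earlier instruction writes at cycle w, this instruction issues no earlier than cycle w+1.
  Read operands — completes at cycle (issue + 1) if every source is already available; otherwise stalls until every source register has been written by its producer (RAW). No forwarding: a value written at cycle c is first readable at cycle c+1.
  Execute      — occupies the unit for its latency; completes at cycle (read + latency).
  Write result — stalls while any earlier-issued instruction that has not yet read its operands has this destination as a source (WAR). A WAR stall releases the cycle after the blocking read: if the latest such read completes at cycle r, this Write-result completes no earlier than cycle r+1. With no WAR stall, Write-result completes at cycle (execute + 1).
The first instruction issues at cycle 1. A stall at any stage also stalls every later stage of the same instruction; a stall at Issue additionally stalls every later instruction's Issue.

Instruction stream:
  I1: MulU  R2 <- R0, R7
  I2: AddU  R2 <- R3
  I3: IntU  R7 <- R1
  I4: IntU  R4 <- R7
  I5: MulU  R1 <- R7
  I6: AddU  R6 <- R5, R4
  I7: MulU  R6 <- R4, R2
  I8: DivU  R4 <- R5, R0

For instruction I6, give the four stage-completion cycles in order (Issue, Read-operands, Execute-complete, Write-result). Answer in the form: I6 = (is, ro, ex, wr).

I6 = (14, 16, 18, 19)

I1: IS=1 RO=2 EX=5 WR=6
I2: IS=7 RO=8 EX=10 WR=11  [WAW R2: wait I1 write@6]
I3: IS=8 RO=9 EX=10 WR=11
I4: IS=12 RO=13 EX=14 WR=15  [struct: IntU busy until I3 writes@11]
I5: IS=13 RO=14 EX=17 WR=18
I6: IS=14 RO=16 EX=18 WR=19  [RAW R4: wait I4 write@15]
I7: IS=20 RO=21 EX=24 WR=25  [WAW R6: wait I6 write@19]
I8: IS=21 RO=22 EX=29 WR=30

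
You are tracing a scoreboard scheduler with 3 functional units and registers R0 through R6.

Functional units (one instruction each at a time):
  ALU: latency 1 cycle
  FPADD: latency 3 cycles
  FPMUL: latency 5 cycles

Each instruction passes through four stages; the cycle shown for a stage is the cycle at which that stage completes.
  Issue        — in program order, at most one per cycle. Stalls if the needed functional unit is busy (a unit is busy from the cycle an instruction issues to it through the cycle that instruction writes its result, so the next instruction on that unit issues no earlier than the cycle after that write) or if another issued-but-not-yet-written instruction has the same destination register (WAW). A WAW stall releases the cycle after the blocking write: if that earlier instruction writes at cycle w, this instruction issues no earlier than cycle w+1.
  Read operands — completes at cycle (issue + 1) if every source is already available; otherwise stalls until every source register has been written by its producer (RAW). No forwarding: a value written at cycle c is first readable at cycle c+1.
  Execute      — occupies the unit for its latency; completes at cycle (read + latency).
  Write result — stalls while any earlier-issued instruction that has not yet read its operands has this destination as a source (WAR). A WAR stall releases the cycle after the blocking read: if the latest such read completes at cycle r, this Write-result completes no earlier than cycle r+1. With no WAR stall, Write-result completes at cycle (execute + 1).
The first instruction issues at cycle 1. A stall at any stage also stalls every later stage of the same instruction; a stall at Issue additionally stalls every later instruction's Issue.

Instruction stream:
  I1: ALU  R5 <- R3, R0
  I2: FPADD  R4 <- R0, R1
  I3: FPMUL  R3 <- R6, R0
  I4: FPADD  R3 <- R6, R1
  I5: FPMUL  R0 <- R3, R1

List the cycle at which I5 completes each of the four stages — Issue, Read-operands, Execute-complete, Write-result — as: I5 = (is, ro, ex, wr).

I5 = (12, 17, 22, 23)

  I1 | 1 | 2 | 3 | 4
  I2 | 2 | 3 | 6 | 7
  I3 | 3 | 4 | 9 | 10
  I4 | 11 | 12 | 15 | 16   WAW R3: wait I3 write@10
  I5 | 12 | 17 | 22 | 23   RAW R3: wait I4 write@16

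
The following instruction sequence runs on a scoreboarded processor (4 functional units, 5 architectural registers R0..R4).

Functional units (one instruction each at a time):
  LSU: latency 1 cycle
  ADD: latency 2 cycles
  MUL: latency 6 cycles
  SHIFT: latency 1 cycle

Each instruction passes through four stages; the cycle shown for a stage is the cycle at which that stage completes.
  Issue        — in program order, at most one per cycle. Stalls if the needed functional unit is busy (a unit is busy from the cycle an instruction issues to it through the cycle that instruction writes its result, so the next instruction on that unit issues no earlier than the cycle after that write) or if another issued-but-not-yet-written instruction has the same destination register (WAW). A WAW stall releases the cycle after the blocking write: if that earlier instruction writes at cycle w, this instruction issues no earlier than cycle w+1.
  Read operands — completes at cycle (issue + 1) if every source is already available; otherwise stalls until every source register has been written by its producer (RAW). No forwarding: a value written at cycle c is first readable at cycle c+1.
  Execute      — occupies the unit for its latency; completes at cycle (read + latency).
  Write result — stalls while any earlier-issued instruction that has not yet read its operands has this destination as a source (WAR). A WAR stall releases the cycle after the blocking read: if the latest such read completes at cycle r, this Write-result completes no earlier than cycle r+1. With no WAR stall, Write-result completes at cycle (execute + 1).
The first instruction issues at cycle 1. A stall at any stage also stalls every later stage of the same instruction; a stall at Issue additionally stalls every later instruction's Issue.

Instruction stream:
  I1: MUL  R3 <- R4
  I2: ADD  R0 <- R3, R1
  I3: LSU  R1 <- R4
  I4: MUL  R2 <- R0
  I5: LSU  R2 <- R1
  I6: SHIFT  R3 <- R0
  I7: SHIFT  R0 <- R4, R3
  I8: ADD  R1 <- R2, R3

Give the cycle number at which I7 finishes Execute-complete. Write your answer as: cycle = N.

cycle = 29

c1: I1 dispatched to MUL
c2: I1 operands ready · I2 dispatched to ADD
c3: I3 dispatched to LSU
c4: I3 operands ready
c5: I3 complete
c8: I1 complete
c9: R3←I1
c10: I2 operands ready · I4 dispatched to MUL
c11: R1←I3
c12: I2 complete
c13: R0←I2
c14: I4 operands ready
c20: I4 complete
c21: R2←I4
c22: I5 dispatched to LSU
c23: I5 operands ready · I6 dispatched to SHIFT
c24: I5 complete · I6 operands ready
c25: R2←I5 · I6 complete
c26: R3←I6
c27: I7 dispatched to SHIFT
c28: I7 operands ready · I8 dispatched to ADD
c29: I7 complete · I8 operands ready
c30: R0←I7
c31: I8 complete
c32: R1←I8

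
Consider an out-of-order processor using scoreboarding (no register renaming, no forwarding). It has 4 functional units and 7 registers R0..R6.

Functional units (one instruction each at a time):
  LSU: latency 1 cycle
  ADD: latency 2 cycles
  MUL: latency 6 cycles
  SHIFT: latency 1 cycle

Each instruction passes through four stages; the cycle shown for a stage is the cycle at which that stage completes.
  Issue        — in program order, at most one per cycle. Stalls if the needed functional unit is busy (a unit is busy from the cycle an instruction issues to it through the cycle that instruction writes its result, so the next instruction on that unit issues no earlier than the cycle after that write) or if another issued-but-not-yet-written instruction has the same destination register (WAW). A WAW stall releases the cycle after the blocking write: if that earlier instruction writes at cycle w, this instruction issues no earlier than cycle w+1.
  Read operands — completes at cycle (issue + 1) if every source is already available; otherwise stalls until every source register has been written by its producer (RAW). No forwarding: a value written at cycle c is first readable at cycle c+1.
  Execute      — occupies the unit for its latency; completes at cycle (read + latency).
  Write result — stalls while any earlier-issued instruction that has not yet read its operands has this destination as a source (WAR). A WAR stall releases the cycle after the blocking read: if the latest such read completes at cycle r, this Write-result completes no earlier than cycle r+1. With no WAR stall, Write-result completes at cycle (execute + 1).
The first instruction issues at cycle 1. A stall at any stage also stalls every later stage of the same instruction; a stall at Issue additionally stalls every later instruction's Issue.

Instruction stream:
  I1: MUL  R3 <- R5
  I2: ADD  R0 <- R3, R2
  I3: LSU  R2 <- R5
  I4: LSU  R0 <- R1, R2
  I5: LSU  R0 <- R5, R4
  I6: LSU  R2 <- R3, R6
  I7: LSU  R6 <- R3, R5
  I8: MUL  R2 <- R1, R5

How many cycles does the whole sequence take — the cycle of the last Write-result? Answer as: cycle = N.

cycle = 35

t=1  issue I1 (MUL)
t=2  I1 read-ops · issue I2 (ADD)
t=3  issue I3 (LSU)
t=4  I3 read-ops
t=5  I3 finished on LSU
t=8  I1 finished on MUL
t=9  I1→R3
t=10  I2 read-ops
t=11  I3→R2
t=12  I2 finished on ADD
t=13  I2→R0
t=14  issue I4 (LSU)
t=15  I4 read-ops
t=16  I4 finished on LSU
t=17  I4→R0
t=18  issue I5 (LSU)
t=19  I5 read-ops
t=20  I5 finished on LSU
t=21  I5→R0
t=22  issue I6 (LSU)
t=23  I6 read-ops
t=24  I6 finished on LSU
t=25  I6→R2
t=26  issue I7 (LSU)
t=27  I7 read-ops · issue I8 (MUL)
t=28  I7 finished on LSU · I8 read-ops
t=29  I7→R6
t=34  I8 finished on MUL
t=35  I8→R2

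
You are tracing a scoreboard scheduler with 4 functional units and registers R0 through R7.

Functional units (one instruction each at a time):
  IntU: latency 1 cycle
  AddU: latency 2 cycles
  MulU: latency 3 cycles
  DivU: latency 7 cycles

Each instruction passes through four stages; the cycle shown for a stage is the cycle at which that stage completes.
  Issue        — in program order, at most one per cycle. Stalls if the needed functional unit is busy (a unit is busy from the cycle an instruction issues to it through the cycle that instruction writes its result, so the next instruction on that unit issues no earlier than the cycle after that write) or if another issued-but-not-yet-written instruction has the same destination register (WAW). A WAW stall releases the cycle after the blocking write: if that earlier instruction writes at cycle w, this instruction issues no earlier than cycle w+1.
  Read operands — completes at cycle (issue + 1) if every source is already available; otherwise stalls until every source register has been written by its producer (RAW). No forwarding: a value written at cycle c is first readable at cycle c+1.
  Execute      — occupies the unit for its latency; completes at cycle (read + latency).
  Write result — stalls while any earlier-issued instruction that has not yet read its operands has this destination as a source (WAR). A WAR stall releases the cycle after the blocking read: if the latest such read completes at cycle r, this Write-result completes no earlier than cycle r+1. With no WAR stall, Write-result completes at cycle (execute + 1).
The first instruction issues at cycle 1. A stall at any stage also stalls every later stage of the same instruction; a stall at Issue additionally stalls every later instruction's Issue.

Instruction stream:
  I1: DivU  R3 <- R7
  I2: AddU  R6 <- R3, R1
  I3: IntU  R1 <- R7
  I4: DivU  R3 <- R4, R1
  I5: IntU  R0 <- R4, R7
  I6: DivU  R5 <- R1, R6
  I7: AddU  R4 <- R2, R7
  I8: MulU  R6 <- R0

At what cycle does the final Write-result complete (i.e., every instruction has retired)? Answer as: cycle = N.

cycle = 31

[I1] 1/2/9/10
[I2] 2/11/13/14  (RAW R3: wait I1 write@10)
[I3] 3/4/5/12  (WAR R1: wait I2 read@11)
[I4] 11/13/20/21  (struct: DivU busy until I1 writes@10; RAW R1: wait I3 write@12)
[I5] 13/14/15/16  (struct: IntU busy until I3 writes@12)
[I6] 22/23/30/31  (struct: DivU busy until I4 writes@21)
[I7] 23/24/26/27
[I8] 24/25/28/29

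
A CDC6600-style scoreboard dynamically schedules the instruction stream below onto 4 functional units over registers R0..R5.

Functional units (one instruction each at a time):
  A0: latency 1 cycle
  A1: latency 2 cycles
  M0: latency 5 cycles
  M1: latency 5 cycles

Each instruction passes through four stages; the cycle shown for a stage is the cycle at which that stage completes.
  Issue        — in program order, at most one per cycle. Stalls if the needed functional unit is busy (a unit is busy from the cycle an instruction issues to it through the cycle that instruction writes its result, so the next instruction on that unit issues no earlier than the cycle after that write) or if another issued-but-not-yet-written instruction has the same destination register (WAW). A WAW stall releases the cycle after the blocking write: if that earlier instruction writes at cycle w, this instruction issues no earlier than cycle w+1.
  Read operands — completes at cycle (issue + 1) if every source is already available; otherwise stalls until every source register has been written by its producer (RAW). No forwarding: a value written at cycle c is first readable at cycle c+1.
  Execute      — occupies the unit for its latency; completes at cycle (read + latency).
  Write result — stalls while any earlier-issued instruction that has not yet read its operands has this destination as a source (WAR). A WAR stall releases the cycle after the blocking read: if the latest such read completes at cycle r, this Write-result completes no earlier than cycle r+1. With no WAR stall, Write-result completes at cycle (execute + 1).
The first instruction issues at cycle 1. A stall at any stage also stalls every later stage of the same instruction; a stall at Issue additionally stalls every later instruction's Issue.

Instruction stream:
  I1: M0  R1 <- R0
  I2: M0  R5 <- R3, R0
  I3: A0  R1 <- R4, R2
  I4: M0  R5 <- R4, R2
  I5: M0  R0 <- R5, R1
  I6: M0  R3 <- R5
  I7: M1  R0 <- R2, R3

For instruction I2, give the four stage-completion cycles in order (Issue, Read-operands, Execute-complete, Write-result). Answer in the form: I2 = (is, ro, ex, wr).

I2 = (9, 10, 15, 16)

[I1] 1/2/7/8
[I2] 9/10/15/16  (struct: M0 busy until I1 writes@8)
[I3] 10/11/12/13
[I4] 17/18/23/24  (struct: M0 busy until I2 writes@16)
[I5] 25/26/31/32  (struct: M0 busy until I4 writes@24)
[I6] 33/34/39/40  (struct: M0 busy until I5 writes@32)
[I7] 34/41/46/47  (RAW R3: wait I6 write@40)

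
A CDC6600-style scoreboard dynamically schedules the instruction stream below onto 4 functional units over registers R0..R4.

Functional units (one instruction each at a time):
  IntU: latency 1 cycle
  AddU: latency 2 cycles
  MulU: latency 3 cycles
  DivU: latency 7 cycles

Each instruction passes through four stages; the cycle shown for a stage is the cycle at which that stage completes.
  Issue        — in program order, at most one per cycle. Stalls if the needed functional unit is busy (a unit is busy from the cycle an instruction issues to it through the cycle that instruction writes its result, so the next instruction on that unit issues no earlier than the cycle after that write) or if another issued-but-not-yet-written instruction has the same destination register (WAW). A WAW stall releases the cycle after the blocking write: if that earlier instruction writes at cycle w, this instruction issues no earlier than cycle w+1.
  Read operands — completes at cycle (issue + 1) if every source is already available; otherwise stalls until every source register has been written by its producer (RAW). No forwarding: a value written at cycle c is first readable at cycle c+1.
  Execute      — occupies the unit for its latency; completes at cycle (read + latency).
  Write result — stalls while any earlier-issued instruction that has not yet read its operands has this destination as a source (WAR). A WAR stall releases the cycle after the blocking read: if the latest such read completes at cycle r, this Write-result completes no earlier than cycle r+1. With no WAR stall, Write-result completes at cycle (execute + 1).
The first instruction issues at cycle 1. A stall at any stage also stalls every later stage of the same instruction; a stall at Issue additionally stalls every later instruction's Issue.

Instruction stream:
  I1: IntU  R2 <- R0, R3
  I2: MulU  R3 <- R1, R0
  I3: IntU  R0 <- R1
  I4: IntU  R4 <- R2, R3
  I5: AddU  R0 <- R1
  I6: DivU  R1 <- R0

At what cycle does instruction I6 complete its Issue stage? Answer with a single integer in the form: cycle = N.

[1] issue I1 (IntU)
[2] I1 read-ops · issue I2 (MulU)
[3] I1 finished on IntU · I2 read-ops
[4] I1→R2
[5] issue I3 (IntU)
[6] I2 finished on MulU · I3 read-ops
[7] I2→R3 · I3 finished on IntU
[8] I3→R0
[9] issue I4 (IntU)
[10] I4 read-ops · issue I5 (AddU)
[11] I4 finished on IntU · I5 read-ops · issue I6 (DivU)
[12] I4→R4
[13] I5 finished on AddU
[14] I5→R0
[15] I6 read-ops
[22] I6 finished on DivU
[23] I6→R1

cycle = 11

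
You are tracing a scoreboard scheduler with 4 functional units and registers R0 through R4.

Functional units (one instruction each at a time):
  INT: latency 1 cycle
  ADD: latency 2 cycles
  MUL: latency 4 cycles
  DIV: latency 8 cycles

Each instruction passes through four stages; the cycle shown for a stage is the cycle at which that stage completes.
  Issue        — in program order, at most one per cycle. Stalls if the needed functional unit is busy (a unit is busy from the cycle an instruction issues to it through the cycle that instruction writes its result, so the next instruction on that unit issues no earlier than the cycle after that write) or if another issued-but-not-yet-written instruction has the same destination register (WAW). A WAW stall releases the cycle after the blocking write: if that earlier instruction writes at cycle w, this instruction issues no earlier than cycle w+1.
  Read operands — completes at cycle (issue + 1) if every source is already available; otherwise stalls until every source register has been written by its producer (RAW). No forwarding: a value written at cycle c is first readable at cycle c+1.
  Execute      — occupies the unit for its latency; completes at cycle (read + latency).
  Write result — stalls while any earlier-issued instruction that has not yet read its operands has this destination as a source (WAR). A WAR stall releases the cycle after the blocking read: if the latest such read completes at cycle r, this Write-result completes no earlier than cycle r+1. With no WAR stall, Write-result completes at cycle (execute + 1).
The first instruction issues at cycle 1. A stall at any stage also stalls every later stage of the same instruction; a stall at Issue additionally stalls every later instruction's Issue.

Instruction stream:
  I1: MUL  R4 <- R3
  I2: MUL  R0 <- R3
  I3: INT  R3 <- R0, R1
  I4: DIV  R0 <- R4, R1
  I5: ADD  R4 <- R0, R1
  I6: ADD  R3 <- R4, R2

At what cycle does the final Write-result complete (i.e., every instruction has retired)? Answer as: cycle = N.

1) issue 1, read 2, done 6, write 7
2) issue 8, read 9, done 13, write 14  <struct: MUL busy until I1 writes@7>
3) issue 9, read 15, done 16, write 17  <RAW R0: wait I2 write@14>
4) issue 15, read 16, done 24, write 25  <WAW R0: wait I2 write@14>
5) issue 16, read 26, done 28, write 29  <RAW R0: wait I4 write@25>
6) issue 30, read 31, done 33, write 34  <struct: ADD busy until I5 writes@29>

cycle = 34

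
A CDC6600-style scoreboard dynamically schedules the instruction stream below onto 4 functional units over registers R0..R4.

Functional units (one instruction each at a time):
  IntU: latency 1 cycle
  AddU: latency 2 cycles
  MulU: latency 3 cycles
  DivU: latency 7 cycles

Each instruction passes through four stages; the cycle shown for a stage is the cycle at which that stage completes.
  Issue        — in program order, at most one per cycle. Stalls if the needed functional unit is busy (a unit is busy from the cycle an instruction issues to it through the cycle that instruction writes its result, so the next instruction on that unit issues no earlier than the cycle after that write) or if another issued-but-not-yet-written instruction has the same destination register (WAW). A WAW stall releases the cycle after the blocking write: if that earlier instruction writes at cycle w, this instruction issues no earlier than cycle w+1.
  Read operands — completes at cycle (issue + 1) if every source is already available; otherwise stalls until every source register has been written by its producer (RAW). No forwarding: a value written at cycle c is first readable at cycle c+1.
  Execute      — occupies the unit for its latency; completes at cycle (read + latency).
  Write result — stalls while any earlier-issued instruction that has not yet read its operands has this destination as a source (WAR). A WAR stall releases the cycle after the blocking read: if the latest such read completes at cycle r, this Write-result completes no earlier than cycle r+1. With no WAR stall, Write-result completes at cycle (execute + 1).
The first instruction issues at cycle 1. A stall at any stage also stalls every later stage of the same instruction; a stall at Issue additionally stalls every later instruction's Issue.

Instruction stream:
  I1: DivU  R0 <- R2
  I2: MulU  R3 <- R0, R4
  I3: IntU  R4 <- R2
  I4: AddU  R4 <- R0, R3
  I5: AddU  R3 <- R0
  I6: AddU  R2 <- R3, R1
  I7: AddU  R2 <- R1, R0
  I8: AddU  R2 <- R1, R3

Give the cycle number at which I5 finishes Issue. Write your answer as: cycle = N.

cycle = 20

1) issue 1, read 2, done 9, write 10
2) issue 2, read 11, done 14, write 15  <RAW R0: wait I1 write@10>
3) issue 3, read 4, done 5, write 12  <WAR R4: wait I2 read@11>
4) issue 13, read 16, done 18, write 19  <WAW R4: wait I3 write@12 / RAW R3: wait I2 write@15>
5) issue 20, read 21, done 23, write 24  <struct: AddU busy until I4 writes@19>
6) issue 25, read 26, done 28, write 29  <struct: AddU busy until I5 writes@24>
7) issue 30, read 31, done 33, write 34  <struct: AddU busy until I6 writes@29>
8) issue 35, read 36, done 38, write 39  <struct: AddU busy until I7 writes@34>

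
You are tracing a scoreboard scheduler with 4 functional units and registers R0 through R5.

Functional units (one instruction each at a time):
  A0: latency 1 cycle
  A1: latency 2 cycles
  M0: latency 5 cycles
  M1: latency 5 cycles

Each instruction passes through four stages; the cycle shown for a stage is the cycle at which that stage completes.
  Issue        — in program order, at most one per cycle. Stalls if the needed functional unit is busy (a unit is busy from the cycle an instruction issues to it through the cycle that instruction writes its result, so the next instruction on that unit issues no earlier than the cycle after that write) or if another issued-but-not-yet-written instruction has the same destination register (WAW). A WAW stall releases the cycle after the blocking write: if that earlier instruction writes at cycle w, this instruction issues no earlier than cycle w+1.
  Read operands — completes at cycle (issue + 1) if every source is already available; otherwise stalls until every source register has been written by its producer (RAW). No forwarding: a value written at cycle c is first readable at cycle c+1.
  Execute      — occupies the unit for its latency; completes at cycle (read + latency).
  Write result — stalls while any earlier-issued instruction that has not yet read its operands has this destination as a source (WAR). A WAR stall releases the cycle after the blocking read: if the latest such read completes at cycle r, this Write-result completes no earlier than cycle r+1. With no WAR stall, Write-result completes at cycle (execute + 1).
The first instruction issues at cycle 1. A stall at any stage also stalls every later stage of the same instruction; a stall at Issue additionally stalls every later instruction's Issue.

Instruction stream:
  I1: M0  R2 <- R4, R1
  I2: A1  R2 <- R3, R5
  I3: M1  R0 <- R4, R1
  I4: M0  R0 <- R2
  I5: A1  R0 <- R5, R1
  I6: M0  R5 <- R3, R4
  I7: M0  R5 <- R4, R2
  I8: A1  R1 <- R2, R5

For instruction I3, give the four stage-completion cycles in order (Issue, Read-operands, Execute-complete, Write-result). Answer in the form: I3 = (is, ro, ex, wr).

I3 = (10, 11, 16, 17)

t=1  I1 issues→M0
t=2  I1 reads
t=7  I1 exec-done
t=8  I1 writes R2
t=9  I2 issues→A1
t=10  I2 reads, I3 issues→M1
t=11  I3 reads
t=12  I2 exec-done
t=13  I2 writes R2
t=16  I3 exec-done
t=17  I3 writes R0
t=18  I4 issues→M0
t=19  I4 reads
t=24  I4 exec-done
t=25  I4 writes R0
t=26  I5 issues→A1
t=27  I5 reads, I6 issues→M0
t=28  I6 reads
t=29  I5 exec-done
t=30  I5 writes R0
t=33  I6 exec-done
t=34  I6 writes R5
t=35  I7 issues→M0
t=36  I7 reads, I8 issues→A1
t=41  I7 exec-done
t=42  I7 writes R5
t=43  I8 reads
t=45  I8 exec-done
t=46  I8 writes R1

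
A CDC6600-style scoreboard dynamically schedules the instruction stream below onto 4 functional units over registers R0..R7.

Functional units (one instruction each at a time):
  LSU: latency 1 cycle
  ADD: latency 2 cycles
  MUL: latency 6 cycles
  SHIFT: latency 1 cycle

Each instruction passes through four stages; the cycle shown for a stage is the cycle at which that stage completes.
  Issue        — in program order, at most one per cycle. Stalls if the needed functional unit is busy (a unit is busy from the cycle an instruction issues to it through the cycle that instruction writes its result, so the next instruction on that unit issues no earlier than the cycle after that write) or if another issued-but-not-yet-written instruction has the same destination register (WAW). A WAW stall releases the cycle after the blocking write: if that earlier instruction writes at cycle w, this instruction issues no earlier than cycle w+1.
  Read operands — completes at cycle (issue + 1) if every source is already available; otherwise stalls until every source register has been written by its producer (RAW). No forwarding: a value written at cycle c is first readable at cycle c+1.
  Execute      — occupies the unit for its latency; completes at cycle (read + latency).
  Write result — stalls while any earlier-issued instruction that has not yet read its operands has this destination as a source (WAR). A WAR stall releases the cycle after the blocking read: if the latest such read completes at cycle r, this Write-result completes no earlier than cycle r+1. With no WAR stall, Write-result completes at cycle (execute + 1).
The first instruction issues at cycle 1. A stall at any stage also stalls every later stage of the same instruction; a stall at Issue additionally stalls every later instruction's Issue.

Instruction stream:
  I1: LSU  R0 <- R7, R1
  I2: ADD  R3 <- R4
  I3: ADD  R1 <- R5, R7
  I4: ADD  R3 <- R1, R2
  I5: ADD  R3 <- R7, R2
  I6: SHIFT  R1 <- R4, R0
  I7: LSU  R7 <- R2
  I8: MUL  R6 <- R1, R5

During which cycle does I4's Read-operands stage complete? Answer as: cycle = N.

cycle = 13

c1: issue I1 (LSU)
c2: I1 read-ops; issue I2 (ADD)
c3: I1 finished on LSU; I2 read-ops
c4: I1→R0
c5: I2 finished on ADD
c6: I2→R3
c7: issue I3 (ADD)
c8: I3 read-ops
c10: I3 finished on ADD
c11: I3→R1
c12: issue I4 (ADD)
c13: I4 read-ops
c15: I4 finished on ADD
c16: I4→R3
c17: issue I5 (ADD)
c18: I5 read-ops; issue I6 (SHIFT)
c19: I6 read-ops; issue I7 (LSU)
c20: I5 finished on ADD; I6 finished on SHIFT; I7 read-ops; issue I8 (MUL)
c21: I5→R3; I6→R1; I7 finished on LSU
c22: I7→R7; I8 read-ops
c28: I8 finished on MUL
c29: I8→R6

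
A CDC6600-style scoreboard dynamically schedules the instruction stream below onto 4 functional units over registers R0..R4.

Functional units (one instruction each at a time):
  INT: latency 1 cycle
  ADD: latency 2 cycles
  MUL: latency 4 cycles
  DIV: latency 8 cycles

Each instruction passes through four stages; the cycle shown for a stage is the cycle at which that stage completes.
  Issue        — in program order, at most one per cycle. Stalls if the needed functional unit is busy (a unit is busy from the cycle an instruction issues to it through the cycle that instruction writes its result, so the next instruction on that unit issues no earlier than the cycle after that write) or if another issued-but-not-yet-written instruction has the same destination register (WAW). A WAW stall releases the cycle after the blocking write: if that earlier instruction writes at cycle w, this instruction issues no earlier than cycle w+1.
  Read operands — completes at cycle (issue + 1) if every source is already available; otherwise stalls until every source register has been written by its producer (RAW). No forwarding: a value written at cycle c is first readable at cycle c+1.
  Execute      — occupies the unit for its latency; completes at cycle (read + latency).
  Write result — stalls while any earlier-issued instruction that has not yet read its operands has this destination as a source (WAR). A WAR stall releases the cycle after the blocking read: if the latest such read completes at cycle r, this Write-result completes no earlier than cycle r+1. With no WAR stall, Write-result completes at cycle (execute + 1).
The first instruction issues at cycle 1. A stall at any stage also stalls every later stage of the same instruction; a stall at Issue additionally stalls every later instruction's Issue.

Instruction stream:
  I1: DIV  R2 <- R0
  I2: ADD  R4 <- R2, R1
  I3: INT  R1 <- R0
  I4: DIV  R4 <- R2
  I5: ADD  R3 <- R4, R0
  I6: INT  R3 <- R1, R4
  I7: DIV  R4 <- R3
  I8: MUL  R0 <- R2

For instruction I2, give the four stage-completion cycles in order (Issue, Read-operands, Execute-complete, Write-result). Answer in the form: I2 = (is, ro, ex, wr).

I1  is:1  ro:2  ex:10  wr:11
I2  is:2  ro:12  ex:14  wr:15  — RAW R2: wait I1 write@11
I3  is:3  ro:4  ex:5  wr:13  — WAR R1: wait I2 read@12
I4  is:16  ro:17  ex:25  wr:26  — WAW R4: wait I2 write@15
I5  is:17  ro:27  ex:29  wr:30  — RAW R4: wait I4 write@26
I6  is:31  ro:32  ex:33  wr:34  — WAW R3: wait I5 write@30
I7  is:32  ro:35  ex:43  wr:44  — RAW R3: wait I6 write@34
I8  is:33  ro:34  ex:38  wr:39

I2 = (2, 12, 14, 15)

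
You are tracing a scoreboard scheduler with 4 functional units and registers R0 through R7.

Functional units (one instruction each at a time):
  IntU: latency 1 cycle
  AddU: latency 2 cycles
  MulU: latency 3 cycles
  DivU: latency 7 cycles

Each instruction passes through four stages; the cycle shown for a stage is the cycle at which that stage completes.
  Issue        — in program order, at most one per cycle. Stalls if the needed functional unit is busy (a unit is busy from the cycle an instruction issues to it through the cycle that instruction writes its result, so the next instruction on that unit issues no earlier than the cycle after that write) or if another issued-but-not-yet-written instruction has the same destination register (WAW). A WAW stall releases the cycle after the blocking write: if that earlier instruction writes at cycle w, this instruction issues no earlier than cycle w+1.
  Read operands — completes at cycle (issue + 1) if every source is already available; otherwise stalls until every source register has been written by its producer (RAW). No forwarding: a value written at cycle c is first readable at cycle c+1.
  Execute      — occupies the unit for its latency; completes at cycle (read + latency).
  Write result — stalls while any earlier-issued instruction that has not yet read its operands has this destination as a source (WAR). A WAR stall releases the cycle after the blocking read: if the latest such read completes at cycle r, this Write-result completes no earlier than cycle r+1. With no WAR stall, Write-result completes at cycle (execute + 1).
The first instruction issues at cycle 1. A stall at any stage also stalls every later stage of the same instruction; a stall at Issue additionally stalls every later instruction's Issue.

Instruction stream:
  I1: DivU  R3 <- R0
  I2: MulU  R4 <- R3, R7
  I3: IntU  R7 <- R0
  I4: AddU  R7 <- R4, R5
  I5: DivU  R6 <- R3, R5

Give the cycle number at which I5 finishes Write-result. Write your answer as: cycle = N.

cycle = 23

[1] I1 issues→DivU
[2] I1 reads, I2 issues→MulU
[3] I3 issues→IntU
[4] I3 reads
[5] I3 exec-done
[9] I1 exec-done
[10] I1 writes R3
[11] I2 reads
[12] I3 writes R7
[13] I4 issues→AddU
[14] I2 exec-done, I5 issues→DivU
[15] I2 writes R4, I5 reads
[16] I4 reads
[18] I4 exec-done
[19] I4 writes R7
[22] I5 exec-done
[23] I5 writes R6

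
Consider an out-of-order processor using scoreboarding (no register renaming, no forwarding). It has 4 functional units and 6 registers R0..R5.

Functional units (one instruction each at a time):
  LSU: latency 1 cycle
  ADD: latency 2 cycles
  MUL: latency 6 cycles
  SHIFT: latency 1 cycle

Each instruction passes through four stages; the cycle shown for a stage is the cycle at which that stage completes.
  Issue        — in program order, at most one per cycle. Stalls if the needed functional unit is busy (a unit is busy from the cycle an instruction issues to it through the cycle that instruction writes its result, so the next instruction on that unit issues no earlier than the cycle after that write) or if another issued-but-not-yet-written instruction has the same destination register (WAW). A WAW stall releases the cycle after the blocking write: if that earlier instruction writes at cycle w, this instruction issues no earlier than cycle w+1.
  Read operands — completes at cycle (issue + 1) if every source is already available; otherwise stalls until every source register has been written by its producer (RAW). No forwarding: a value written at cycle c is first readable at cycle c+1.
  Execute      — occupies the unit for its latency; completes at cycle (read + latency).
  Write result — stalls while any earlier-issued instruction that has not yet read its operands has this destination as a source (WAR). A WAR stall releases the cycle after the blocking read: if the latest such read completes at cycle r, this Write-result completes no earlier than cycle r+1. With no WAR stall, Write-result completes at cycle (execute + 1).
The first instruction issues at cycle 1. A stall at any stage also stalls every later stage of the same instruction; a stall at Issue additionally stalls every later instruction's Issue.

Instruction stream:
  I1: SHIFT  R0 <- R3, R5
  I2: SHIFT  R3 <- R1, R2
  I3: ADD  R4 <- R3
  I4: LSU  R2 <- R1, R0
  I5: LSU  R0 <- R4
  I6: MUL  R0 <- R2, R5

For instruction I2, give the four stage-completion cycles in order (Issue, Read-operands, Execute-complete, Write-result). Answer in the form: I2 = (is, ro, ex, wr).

cycle 1: I1 dispatched to SHIFT
cycle 2: I1 operands ready
cycle 3: I1 complete
cycle 4: R0←I1
cycle 5: I2 dispatched to SHIFT
cycle 6: I2 operands ready · I3 dispatched to ADD
cycle 7: I2 complete · I4 dispatched to LSU
cycle 8: R3←I2 · I4 operands ready
cycle 9: I3 operands ready · I4 complete
cycle 10: R2←I4
cycle 11: I3 complete · I5 dispatched to LSU
cycle 12: R4←I3
cycle 13: I5 operands ready
cycle 14: I5 complete
cycle 15: R0←I5
cycle 16: I6 dispatched to MUL
cycle 17: I6 operands ready
cycle 23: I6 complete
cycle 24: R0←I6

I2 = (5, 6, 7, 8)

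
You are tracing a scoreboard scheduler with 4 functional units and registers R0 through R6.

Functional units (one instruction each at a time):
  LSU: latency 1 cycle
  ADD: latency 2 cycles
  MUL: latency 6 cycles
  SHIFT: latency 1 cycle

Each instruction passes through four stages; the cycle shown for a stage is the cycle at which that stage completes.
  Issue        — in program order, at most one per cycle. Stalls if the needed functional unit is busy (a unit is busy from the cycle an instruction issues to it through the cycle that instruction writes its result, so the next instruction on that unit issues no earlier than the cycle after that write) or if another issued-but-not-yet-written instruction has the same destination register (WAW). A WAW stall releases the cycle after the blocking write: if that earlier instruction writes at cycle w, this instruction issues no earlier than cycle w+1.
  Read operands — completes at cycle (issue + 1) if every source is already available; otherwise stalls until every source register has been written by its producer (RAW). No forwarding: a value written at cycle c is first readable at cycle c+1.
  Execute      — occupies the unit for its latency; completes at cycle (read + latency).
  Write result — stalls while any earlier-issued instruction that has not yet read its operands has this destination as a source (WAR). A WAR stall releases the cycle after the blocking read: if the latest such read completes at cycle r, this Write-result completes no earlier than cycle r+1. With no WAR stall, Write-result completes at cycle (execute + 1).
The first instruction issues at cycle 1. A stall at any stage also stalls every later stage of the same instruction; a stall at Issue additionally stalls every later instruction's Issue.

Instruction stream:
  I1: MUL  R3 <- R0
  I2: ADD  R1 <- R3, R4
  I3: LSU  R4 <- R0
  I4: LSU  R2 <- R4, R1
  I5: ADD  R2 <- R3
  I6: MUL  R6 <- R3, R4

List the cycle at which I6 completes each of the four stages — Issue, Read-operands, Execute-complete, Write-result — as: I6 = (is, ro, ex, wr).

I6 = (18, 19, 25, 26)

I1 -> (1, 2, 8, 9)
I2 -> (2, 10, 12, 13)  // RAW R3: wait I1 write@9
I3 -> (3, 4, 5, 11)  // WAR R4: wait I2 read@10
I4 -> (12, 14, 15, 16)  // struct: LSU busy until I3 writes@11, RAW R1: wait I2 write@13
I5 -> (17, 18, 20, 21)  // WAW R2: wait I4 write@16
I6 -> (18, 19, 25, 26)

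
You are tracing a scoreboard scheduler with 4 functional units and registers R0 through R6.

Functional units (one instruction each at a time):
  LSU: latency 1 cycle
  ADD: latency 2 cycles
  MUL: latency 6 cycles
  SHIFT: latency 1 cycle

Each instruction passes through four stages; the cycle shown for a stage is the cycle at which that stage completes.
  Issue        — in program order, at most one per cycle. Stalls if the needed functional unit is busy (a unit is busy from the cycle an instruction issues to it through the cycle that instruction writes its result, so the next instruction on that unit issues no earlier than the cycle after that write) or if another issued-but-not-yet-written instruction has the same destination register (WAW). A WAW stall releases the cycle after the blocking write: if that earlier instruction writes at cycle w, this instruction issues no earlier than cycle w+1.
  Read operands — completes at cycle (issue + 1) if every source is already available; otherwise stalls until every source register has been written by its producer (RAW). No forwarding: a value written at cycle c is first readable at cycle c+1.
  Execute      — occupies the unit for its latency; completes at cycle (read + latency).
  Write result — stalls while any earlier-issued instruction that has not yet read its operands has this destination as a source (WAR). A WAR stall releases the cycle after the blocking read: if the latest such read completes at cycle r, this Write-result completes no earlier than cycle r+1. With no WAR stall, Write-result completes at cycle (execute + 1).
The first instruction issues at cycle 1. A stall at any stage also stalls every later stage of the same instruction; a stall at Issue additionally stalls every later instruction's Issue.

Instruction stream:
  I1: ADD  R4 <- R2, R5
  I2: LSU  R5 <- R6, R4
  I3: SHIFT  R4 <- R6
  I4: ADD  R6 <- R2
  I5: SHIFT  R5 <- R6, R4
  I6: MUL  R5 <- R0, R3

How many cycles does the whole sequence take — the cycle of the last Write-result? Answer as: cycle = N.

cycle = 23

1) issue 1, read 2, done 4, write 5
2) issue 2, read 6, done 7, write 8  <RAW R4: wait I1 write@5>
3) issue 6, read 7, done 8, write 9  <WAW R4: wait I1 write@5>
4) issue 7, read 8, done 10, write 11
5) issue 10, read 12, done 13, write 14  <struct: SHIFT busy until I3 writes@9 / RAW R6: wait I4 write@11>
6) issue 15, read 16, done 22, write 23  <WAW R5: wait I5 write@14>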